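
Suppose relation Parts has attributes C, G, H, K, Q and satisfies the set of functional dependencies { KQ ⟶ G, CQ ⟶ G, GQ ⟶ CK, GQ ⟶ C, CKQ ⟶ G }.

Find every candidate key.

Attributes H, Q never appear on any right-hand side, so every candidate key must contain {H, Q}.
{H, Q}⁺ = {H, Q}, which is not all of the schema, so we must add further attributes.
{C, H, Q}⁺: CQ→G adds G; GQ→CK adds K → {C, G, H, K, Q}.
{G, H, Q}⁺: GQ→CK adds C, K → {C, G, H, K, Q}.
{H, K, Q}⁺: KQ→G adds G; GQ→CK adds C → {C, G, H, K, Q}.
Any other superkey contains one of these as a subset, so there are no further candidate keys.

(C, H, Q), (G, H, Q), (H, K, Q)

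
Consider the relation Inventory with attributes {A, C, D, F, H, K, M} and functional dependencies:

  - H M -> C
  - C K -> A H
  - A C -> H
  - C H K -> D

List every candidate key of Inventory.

{C, F, K, M}, {F, H, K, M}

Attributes F, K, M never appear on any right-hand side, so every candidate key must contain {F, K, M}.
{F, K, M}⁺ = {F, K, M}, which is not all of the schema, so we must add further attributes.
{C, F, K, M}⁺: CK→AH adds A, H; CHK→D adds D → {A, C, D, F, H, K, M}.
{F, H, K, M}⁺: HM→C adds C; CK→AH adds A; CHK→D adds D → {A, C, D, F, H, K, M}.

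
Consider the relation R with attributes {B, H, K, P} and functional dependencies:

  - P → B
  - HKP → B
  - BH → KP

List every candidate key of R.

Attribute H never appears on the right-hand side of any dependency, so H must belong to every candidate key.
{H}⁺ = {H}, which is not all of the schema, so we must add further attributes.
{B, H}⁺: BH→KP adds K, P → {B, H, K, P}. Minimal: {H}⁺ = {H}; {B}⁺ = {B} — none reach the full schema.
{H, P}⁺: P→B adds B; BH→KP adds K → {B, H, K, P}. Minimal: {P}⁺ = {B, P}; {H}⁺ = {H} — none reach the full schema.
Any other superkey contains one of these as a subset, so there are no further candidate keys.

{B, H}, {H, P}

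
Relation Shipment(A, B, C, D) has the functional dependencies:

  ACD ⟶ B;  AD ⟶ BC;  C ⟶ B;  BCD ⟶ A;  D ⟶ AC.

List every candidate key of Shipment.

Attribute D never appears on the right-hand side of any dependency, so D must belong to every candidate key.
{D}⁺ = {A, B, C, D}, which is all of the schema, so {D} is the only candidate key.

D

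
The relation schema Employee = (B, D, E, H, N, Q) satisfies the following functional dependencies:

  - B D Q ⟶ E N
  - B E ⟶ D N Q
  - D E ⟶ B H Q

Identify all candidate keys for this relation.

BE, DE, BDQ

{B, E}⁺: BE→DNQ adds D, N, Q; DE→BHQ adds H → {B, D, E, H, N, Q}. Minimal: {E}⁺ = {E}; {B}⁺ = {B} — none reach the full schema.
{D, E}⁺: DE→BHQ adds B, H, Q; BDQ→EN adds N → {B, D, E, H, N, Q}. Minimal: {E}⁺ = {E}; {D}⁺ = {D} — none reach the full schema.
{B, D, Q}⁺: BDQ→EN adds E, N; DE→BHQ adds H → {B, D, E, H, N, Q}. Minimal: {D, Q}⁺ = {D, Q}; {B, Q}⁺ = {B, Q}; {B, D}⁺ = {B, D} — none reach the full schema.
Any other superkey contains one of these as a subset, so there are no further candidate keys.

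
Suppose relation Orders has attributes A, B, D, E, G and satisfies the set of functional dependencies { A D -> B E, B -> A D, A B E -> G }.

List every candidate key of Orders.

{B}⁺: B→AD adds A, D; AD→BE adds E; ABE→G adds G → {A, B, D, E, G}.
{A, D}⁺: AD→BE adds B, E; ABE→G adds G → {A, B, D, E, G}. Minimal: {D}⁺ = {D}; {A}⁺ = {A} — none reach the full schema.
Any other superkey contains one of these as a subset, so there are no further candidate keys.

B, AD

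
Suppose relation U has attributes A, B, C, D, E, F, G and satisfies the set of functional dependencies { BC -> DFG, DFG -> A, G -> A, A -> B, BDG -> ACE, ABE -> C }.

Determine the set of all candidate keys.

{A, C}⁺: A→B adds B; BC→DFG adds D, F, G; BDG→ACE adds E → {A, B, C, D, E, F, G}. Minimal: {C}⁺ = {C}; {A}⁺ = {A, B} — none reach the full schema.
{A, E}⁺: A→B adds B; ABE→C adds C; BC→DFG adds D, F, G → {A, B, C, D, E, F, G}. Minimal: {E}⁺ = {E}; {A}⁺ = {A, B} — none reach the full schema.
{B, C}⁺: BC→DFG adds D, F, G; DFG→A adds A; BDG→ACE adds E → {A, B, C, D, E, F, G}. Minimal: {C}⁺ = {C}; {B}⁺ = {B} — none reach the full schema.
{C, G}⁺: G→A adds A; A→B adds B; BC→DFG adds D, F; BDG→ACE adds E → {A, B, C, D, E, F, G}. Minimal: {G}⁺ = {A, B, G}; {C}⁺ = {C} — none reach the full schema.
{D, G}⁺: G→A adds A; A→B adds B; BDG→ACE adds C, E; BC→DFG adds F → {A, B, C, D, E, F, G}. Minimal: {G}⁺ = {A, B, G}; {D}⁺ = {D} — none reach the full schema.
{E, G}⁺: G→A adds A; A→B adds B; ABE→C adds C; BC→DFG adds D, F → {A, B, C, D, E, F, G}. Minimal: {G}⁺ = {A, B, G}; {E}⁺ = {E} — none reach the full schema.

(A, C), (A, E), (B, C), (C, G), (D, G), (E, G)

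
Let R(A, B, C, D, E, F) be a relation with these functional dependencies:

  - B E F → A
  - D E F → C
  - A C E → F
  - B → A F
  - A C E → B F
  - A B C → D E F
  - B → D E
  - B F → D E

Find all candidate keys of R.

{B}; {A, C, E}; {A, D, E, F}

{B}⁺: B→AF adds A, F; B→DE adds D, E; DEF→C adds C → {A, B, C, D, E, F}.
{A, C, E}⁺: ACE→F adds F; ACE→BF adds B; ABC→DEF adds D → {A, B, C, D, E, F}. Minimal: {C, E}⁺ = {C, E}; {A, E}⁺ = {A, E}; {A, C}⁺ = {A, C} — none reach the full schema.
{A, D, E, F}⁺: DEF→C adds C; ACE→BF adds B → {A, B, C, D, E, F}. Minimal: {D, E, F}⁺ = {C, D, E, F}; {A, E, F}⁺ = {A, E, F}; {A, D, F}⁺ = {A, D, F}; … — none reach the full schema.
Any other superkey contains one of these as a subset, so there are no further candidate keys.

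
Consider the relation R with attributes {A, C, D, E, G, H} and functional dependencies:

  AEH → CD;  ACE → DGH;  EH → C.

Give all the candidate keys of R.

{A, C, E}, {A, E, H}

Attributes A, E never appear on any right-hand side, so every candidate key must contain {A, E}.
{A, E}⁺ = {A, E}, which is not all of the schema, so we must add further attributes.
{A, C, E}⁺: ACE→DGH adds D, G, H → {A, C, D, E, G, H}. Minimal: {C, E}⁺ = {C, E}; {A, E}⁺ = {A, E}; {A, C}⁺ = {A, C} — none reach the full schema.
{A, E, H}⁺: AEH→CD adds C, D; ACE→DGH adds G → {A, C, D, E, G, H}. Minimal: {E, H}⁺ = {C, E, H}; {A, H}⁺ = {A, H}; {A, E}⁺ = {A, E} — none reach the full schema.
Any other superkey contains one of these as a subset, so there are no further candidate keys.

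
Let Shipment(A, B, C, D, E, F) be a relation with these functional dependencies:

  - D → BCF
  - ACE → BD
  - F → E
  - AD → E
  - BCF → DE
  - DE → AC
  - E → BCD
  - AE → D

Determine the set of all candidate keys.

{D}⁺: D→BCF adds B, C, F; F→E adds E; DE→AC adds A → {A, B, C, D, E, F}.
{E}⁺: E→BCD adds B, C, D; D→BCF adds F; DE→AC adds A → {A, B, C, D, E, F}.
{F}⁺: F→E adds E; E→BCD adds B, C, D; DE→AC adds A → {A, B, C, D, E, F}.

(D), (E), (F)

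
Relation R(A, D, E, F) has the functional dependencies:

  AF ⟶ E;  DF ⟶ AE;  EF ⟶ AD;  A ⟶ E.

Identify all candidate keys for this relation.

{A, F}, {D, F}, {E, F}

{A, F}⁺: AF→E adds E; EF→AD adds D → {A, D, E, F}. Minimal: {F}⁺ = {F}; {A}⁺ = {A, E} — none reach the full schema.
{D, F}⁺: DF→AE adds A, E → {A, D, E, F}. Minimal: {F}⁺ = {F}; {D}⁺ = {D} — none reach the full schema.
{E, F}⁺: EF→AD adds A, D → {A, D, E, F}. Minimal: {F}⁺ = {F}; {E}⁺ = {E} — none reach the full schema.
Any other superkey contains one of these as a subset, so there are no further candidate keys.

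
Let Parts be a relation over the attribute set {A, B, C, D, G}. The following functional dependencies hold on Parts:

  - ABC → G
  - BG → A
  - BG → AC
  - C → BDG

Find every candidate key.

{C}; {B, G}

{C}⁺: C→BDG adds B, D, G; BG→A adds A → {A, B, C, D, G}.
{B, G}⁺: BG→A adds A; BG→AC adds C; C→BDG adds D → {A, B, C, D, G}. Minimal: {G}⁺ = {G}; {B}⁺ = {B} — none reach the full schema.
Any other superkey contains one of these as a subset, so there are no further candidate keys.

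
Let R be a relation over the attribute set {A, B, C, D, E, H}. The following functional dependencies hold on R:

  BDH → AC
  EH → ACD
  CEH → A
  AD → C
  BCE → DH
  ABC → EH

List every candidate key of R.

Attribute B never appears on the right-hand side of any dependency, so B must belong to every candidate key.
{B}⁺ = {B}, which is not all of the schema, so we must add further attributes.
{A, B, C}⁺: ABC→EH adds E, H; EH→ACD adds D → {A, B, C, D, E, H}.
{A, B, D}⁺: AD→C adds C; ABC→EH adds E, H → {A, B, C, D, E, H}.
{B, C, E}⁺: BCE→DH adds D, H; BDH→AC adds A → {A, B, C, D, E, H}.
{B, D, H}⁺: BDH→AC adds A, C; ABC→EH adds E → {A, B, C, D, E, H}.
{B, E, H}⁺: EH→ACD adds A, C, D → {A, B, C, D, E, H}.

{A, B, C}, {A, B, D}, {B, C, E}, {B, D, H}, {B, E, H}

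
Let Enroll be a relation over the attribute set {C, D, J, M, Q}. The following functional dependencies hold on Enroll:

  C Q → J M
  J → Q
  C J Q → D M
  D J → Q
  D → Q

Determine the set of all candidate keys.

{C, D}, {C, J}, {C, Q}

Attribute C never appears on the right-hand side of any dependency, so C must belong to every candidate key.
{C}⁺ = {C}, which is not all of the schema, so we must add further attributes.
{C, D}⁺: D→Q adds Q; CQ→JM adds J, M → {C, D, J, M, Q}. Minimal: {D}⁺ = {D, Q}; {C}⁺ = {C} — none reach the full schema.
{C, J}⁺: J→Q adds Q; CJQ→DM adds D, M → {C, D, J, M, Q}. Minimal: {J}⁺ = {J, Q}; {C}⁺ = {C} — none reach the full schema.
{C, Q}⁺: CQ→JM adds J, M; CJQ→DM adds D → {C, D, J, M, Q}. Minimal: {Q}⁺ = {Q}; {C}⁺ = {C} — none reach the full schema.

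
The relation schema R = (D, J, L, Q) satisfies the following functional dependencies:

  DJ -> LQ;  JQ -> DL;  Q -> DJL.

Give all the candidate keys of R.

{Q}, {D, J}

{Q}⁺: Q→DJL adds D, J, L → {D, J, L, Q}.
{D, J}⁺: DJ→LQ adds L, Q → {D, J, L, Q}. Minimal: {J}⁺ = {J}; {D}⁺ = {D} — none reach the full schema.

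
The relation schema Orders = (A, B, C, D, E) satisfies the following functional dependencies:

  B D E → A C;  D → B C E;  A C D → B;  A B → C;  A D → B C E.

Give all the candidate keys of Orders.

{D}

Attribute D never appears on the right-hand side of any dependency, so D must belong to every candidate key.
{D}⁺ = {A, B, C, D, E}, which is all of the schema, so {D} is the only candidate key.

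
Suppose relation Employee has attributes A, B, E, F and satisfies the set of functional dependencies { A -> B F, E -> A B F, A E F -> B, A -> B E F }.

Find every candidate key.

{A}⁺: A→BF adds B, F; A→BEF adds E → {A, B, E, F}.
{E}⁺: E→ABF adds A, B, F → {A, B, E, F}.

{A}, {E}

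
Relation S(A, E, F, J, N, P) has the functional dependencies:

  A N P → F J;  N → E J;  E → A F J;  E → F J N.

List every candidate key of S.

{E, P}; {N, P}

Attribute P never appears on the right-hand side of any dependency, so P must belong to every candidate key.
{P}⁺ = {P}, which is not all of the schema, so we must add further attributes.
{E, P}⁺: E→AFJ adds A, F, J; E→FJN adds N → {A, E, F, J, N, P}.
{N, P}⁺: N→EJ adds E, J; E→AFJ adds A, F → {A, E, F, J, N, P}.
Any other superkey contains one of these as a subset, so there are no further candidate keys.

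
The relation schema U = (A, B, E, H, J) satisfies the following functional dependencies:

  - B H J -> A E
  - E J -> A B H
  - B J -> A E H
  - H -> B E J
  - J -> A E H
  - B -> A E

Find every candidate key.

{H}, {J}

{H}⁺: H→BEJ adds B, E, J; J→AEH adds A → {A, B, E, H, J}.
{J}⁺: J→AEH adds A, E, H; EJ→ABH adds B → {A, B, E, H, J}.
Any other superkey contains one of these as a subset, so there are no further candidate keys.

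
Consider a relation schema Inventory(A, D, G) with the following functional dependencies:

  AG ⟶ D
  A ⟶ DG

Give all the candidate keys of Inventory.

A

Attribute A never appears on the right-hand side of any dependency, so A must belong to every candidate key.
{A}⁺ = {A, D, G}, which is all of the schema, so {A} is the only candidate key.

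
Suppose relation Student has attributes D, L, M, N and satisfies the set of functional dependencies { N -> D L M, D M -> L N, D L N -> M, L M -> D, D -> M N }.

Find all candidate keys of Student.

{D}⁺: D→MN adds M, N; N→DLM adds L → {D, L, M, N}.
{N}⁺: N→DLM adds D, L, M → {D, L, M, N}.
{L, M}⁺: LM→D adds D; D→MN adds N → {D, L, M, N}. Minimal: {M}⁺ = {M}; {L}⁺ = {L} — none reach the full schema.

(D), (N), (L, M)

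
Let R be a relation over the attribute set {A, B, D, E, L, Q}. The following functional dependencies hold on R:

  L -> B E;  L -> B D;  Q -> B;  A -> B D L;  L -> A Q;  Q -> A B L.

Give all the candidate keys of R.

{A}⁺: A→BDL adds B, D, L; L→AQ adds Q; L→BE adds E → {A, B, D, E, L, Q}.
{L}⁺: L→BE adds B, E; L→BD adds D; L→AQ adds A, Q → {A, B, D, E, L, Q}.
{Q}⁺: Q→B adds B; Q→ABL adds A, L; L→BE adds E; L→BD adds D → {A, B, D, E, L, Q}.

(A), (L), (Q)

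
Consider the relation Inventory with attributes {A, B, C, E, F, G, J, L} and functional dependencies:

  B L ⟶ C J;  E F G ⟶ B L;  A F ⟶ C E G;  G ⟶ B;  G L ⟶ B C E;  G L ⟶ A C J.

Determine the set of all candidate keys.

{A, F}⁺: AF→CEG adds C, E, G; G→B adds B; EFG→BL adds L; GL→ACJ adds J → {A, B, C, E, F, G, J, L}. Minimal: {F}⁺ = {F}; {A}⁺ = {A} — none reach the full schema.
{E, F, G}⁺: EFG→BL adds B, L; GL→BCE adds C; GL→ACJ adds A, J → {A, B, C, E, F, G, J, L}. Minimal: {F, G}⁺ = {B, F, G}; {E, G}⁺ = {B, E, G}; {E, F}⁺ = {E, F} — none reach the full schema.
{F, G, L}⁺: G→B adds B; GL→BCE adds C, E; GL→ACJ adds A, J → {A, B, C, E, F, G, J, L}. Minimal: {G, L}⁺ = {A, B, C, E, G, J, L}; {F, L}⁺ = {F, L}; {F, G}⁺ = {B, F, G} — none reach the full schema.

{A, F}, {E, F, G}, {F, G, L}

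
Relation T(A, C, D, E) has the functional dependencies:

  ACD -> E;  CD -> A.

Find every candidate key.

CD

Attributes C, D never appear on any right-hand side, so every candidate key must contain {C, D}.
{C, D}⁺ = {A, C, D, E}, which is all of the schema, so {C, D} is the only candidate key.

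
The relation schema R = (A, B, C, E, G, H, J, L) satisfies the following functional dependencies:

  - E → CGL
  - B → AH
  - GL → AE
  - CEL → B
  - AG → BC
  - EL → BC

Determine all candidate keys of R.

Attribute J never appears on the right-hand side of any dependency, so J must belong to every candidate key.
{J}⁺ = {J}, which is not all of the schema, so we must add further attributes.
{E, J}⁺: E→CGL adds C, G, L; GL→AE adds A; CEL→B adds B; B→AH adds H → {A, B, C, E, G, H, J, L}. Minimal: {J}⁺ = {J}; {E}⁺ = {A, B, C, E, G, H, L} — none reach the full schema.
{G, J, L}⁺: GL→AE adds A, E; AG→BC adds B, C; B→AH adds H → {A, B, C, E, G, H, J, L}. Minimal: {J, L}⁺ = {J, L}; {G, L}⁺ = {A, B, C, E, G, H, L}; {G, J}⁺ = {G, J} — none reach the full schema.

EJ; GJL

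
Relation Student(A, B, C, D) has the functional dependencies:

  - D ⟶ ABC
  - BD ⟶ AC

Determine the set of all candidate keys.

{D}⁺: D→ABC adds A, B, C → {A, B, C, D}.

{D}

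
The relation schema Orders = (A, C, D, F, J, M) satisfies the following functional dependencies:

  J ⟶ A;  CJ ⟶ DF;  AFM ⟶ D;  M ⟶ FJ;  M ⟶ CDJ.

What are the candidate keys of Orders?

Attribute M never appears on the right-hand side of any dependency, so M must belong to every candidate key.
{M}⁺ = {A, C, D, F, J, M}, which is all of the schema, so {M} is the only candidate key.

(M)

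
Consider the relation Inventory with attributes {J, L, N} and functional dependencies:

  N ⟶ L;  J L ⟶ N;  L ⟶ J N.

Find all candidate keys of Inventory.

{L}⁺: L→JN adds J, N → {J, L, N}.
{N}⁺: N→L adds L; L→JN adds J → {J, L, N}.

{L}, {N}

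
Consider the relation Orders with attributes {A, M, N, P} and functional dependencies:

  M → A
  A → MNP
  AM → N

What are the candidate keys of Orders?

(A), (M)

{A}⁺: A→MNP adds M, N, P → {A, M, N, P}.
{M}⁺: M→A adds A; A→MNP adds N, P → {A, M, N, P}.
Any other superkey contains one of these as a subset, so there are no further candidate keys.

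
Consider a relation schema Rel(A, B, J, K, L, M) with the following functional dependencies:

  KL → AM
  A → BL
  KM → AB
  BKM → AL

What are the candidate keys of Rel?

Attributes J, K never appear on any right-hand side, so every candidate key must contain {J, K}.
{J, K}⁺ = {J, K}, which is not all of the schema, so we must add further attributes.
{A, J, K}⁺: A→BL adds B, L; KL→AM adds M → {A, B, J, K, L, M}. Minimal: {J, K}⁺ = {J, K}; {A, K}⁺ = {A, B, K, L, M}; {A, J}⁺ = {A, B, J, L} — none reach the full schema.
{J, K, L}⁺: KL→AM adds A, M; A→BL adds B → {A, B, J, K, L, M}. Minimal: {K, L}⁺ = {A, B, K, L, M}; {J, L}⁺ = {J, L}; {J, K}⁺ = {J, K} — none reach the full schema.
{J, K, M}⁺: KM→AB adds A, B; BKM→AL adds L → {A, B, J, K, L, M}. Minimal: {K, M}⁺ = {A, B, K, L, M}; {J, M}⁺ = {J, M}; {J, K}⁺ = {J, K} — none reach the full schema.
Any other superkey contains one of these as a subset, so there are no further candidate keys.

{A, J, K}; {J, K, L}; {J, K, M}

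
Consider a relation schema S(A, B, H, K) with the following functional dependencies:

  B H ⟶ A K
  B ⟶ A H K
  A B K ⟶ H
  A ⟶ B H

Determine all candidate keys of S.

{A}⁺: A→BH adds B, H; BH→AK adds K → {A, B, H, K}.
{B}⁺: B→AHK adds A, H, K → {A, B, H, K}.

A, B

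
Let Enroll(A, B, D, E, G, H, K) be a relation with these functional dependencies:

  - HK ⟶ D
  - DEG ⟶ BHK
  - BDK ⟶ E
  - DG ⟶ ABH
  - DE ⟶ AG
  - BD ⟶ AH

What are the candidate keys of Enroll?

{D, E}, {B, D, K}, {B, H, K}, {D, G, K}, {E, H, K}, {G, H, K}

{D, E}⁺: DE→AG adds A, G; DEG→BHK adds B, H, K → {A, B, D, E, G, H, K}. Minimal: {E}⁺ = {E}; {D}⁺ = {D} — none reach the full schema.
{B, D, K}⁺: BDK→E adds E; DE→AG adds A, G; BD→AH adds H → {A, B, D, E, G, H, K}. Minimal: {D, K}⁺ = {D, K}; {B, K}⁺ = {B, K}; {B, D}⁺ = {A, B, D, H} — none reach the full schema.
{B, H, K}⁺: HK→D adds D; BDK→E adds E; DE→AG adds A, G → {A, B, D, E, G, H, K}. Minimal: {H, K}⁺ = {D, H, K}; {B, K}⁺ = {B, K}; {B, H}⁺ = {B, H} — none reach the full schema.
{D, G, K}⁺: DG→ABH adds A, B, H; BDK→E adds E → {A, B, D, E, G, H, K}. Minimal: {G, K}⁺ = {G, K}; {D, K}⁺ = {D, K}; {D, G}⁺ = {A, B, D, G, H} — none reach the full schema.
{E, H, K}⁺: HK→D adds D; DE→AG adds A, G; DEG→BHK adds B → {A, B, D, E, G, H, K}. Minimal: {H, K}⁺ = {D, H, K}; {E, K}⁺ = {E, K}; {E, H}⁺ = {E, H} — none reach the full schema.
{G, H, K}⁺: HK→D adds D; DG→ABH adds A, B; BDK→E adds E → {A, B, D, E, G, H, K}. Minimal: {H, K}⁺ = {D, H, K}; {G, K}⁺ = {G, K}; {G, H}⁺ = {G, H} — none reach the full schema.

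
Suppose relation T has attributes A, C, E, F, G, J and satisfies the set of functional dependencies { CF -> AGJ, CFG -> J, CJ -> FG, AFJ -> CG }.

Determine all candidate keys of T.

{C, E, F}, {C, E, J}, {A, E, F, J}

Attribute E never appears on the right-hand side of any dependency, so E must belong to every candidate key.
{E}⁺ = {E}, which is not all of the schema, so we must add further attributes.
{C, E, F}⁺: CF→AGJ adds A, G, J → {A, C, E, F, G, J}.
{C, E, J}⁺: CJ→FG adds F, G; CF→AGJ adds A → {A, C, E, F, G, J}.
{A, E, F, J}⁺: AFJ→CG adds C, G → {A, C, E, F, G, J}.
Any other superkey contains one of these as a subset, so there are no further candidate keys.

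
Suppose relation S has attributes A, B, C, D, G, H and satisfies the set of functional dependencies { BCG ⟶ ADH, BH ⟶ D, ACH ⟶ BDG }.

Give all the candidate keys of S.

{A, C, H}, {B, C, G}

Attribute C never appears on the right-hand side of any dependency, so C must belong to every candidate key.
{C}⁺ = {C}, which is not all of the schema, so we must add further attributes.
{A, C, H}⁺: ACH→BDG adds B, D, G → {A, B, C, D, G, H}. Minimal: {C, H}⁺ = {C, H}; {A, H}⁺ = {A, H}; {A, C}⁺ = {A, C} — none reach the full schema.
{B, C, G}⁺: BCG→ADH adds A, D, H → {A, B, C, D, G, H}. Minimal: {C, G}⁺ = {C, G}; {B, G}⁺ = {B, G}; {B, C}⁺ = {B, C} — none reach the full schema.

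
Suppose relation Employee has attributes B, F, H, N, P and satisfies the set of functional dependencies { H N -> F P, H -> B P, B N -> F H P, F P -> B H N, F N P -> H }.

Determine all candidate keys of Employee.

{B, N}⁺: BN→FHP adds F, H, P → {B, F, H, N, P}. Minimal: {N}⁺ = {N}; {B}⁺ = {B} — none reach the full schema.
{F, H}⁺: H→BP adds B, P; FP→BHN adds N → {B, F, H, N, P}. Minimal: {H}⁺ = {B, H, P}; {F}⁺ = {F} — none reach the full schema.
{F, P}⁺: FP→BHN adds B, H, N → {B, F, H, N, P}. Minimal: {P}⁺ = {P}; {F}⁺ = {F} — none reach the full schema.
{H, N}⁺: HN→FP adds F, P; H→BP adds B → {B, F, H, N, P}. Minimal: {N}⁺ = {N}; {H}⁺ = {B, H, P} — none reach the full schema.
Any other superkey contains one of these as a subset, so there are no further candidate keys.

(B, N); (F, H); (F, P); (H, N)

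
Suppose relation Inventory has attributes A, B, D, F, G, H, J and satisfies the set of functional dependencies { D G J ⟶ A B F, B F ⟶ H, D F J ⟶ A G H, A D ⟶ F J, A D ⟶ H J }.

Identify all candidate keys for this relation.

Attribute D never appears on the right-hand side of any dependency, so D must belong to every candidate key.
{D}⁺ = {D}, which is not all of the schema, so we must add further attributes.
{A, D}⁺: AD→FJ adds F, J; AD→HJ adds H; DFJ→AGH adds G; DGJ→ABF adds B → {A, B, D, F, G, H, J}. Minimal: {D}⁺ = {D}; {A}⁺ = {A} — none reach the full schema.
{D, F, J}⁺: DFJ→AGH adds A, G, H; DGJ→ABF adds B → {A, B, D, F, G, H, J}. Minimal: {F, J}⁺ = {F, J}; {D, J}⁺ = {D, J}; {D, F}⁺ = {D, F} — none reach the full schema.
{D, G, J}⁺: DGJ→ABF adds A, B, F; BF→H adds H → {A, B, D, F, G, H, J}. Minimal: {G, J}⁺ = {G, J}; {D, J}⁺ = {D, J}; {D, G}⁺ = {D, G} — none reach the full schema.
Any other superkey contains one of these as a subset, so there are no further candidate keys.

(A, D); (D, F, J); (D, G, J)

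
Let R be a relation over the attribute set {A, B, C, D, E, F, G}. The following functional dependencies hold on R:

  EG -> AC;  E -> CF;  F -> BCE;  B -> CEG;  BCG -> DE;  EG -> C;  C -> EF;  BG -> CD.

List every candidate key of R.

{B}, {C}, {E}, {F}

{B}⁺: B→CEG adds C, E, G; BCG→DE adds D; C→EF adds F; EG→AC adds A → {A, B, C, D, E, F, G}.
{C}⁺: C→EF adds E, F; F→BCE adds B; B→CEG adds G; BCG→DE adds D; EG→AC adds A → {A, B, C, D, E, F, G}.
{E}⁺: E→CF adds C, F; F→BCE adds B; B→CEG adds G; BCG→DE adds D; EG→AC adds A → {A, B, C, D, E, F, G}.
{F}⁺: F→BCE adds B, C, E; B→CEG adds G; BCG→DE adds D; EG→AC adds A → {A, B, C, D, E, F, G}.
Any other superkey contains one of these as a subset, so there are no further candidate keys.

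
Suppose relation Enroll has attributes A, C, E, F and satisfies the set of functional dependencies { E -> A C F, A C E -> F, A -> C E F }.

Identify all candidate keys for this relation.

{A}⁺: A→CEF adds C, E, F → {A, C, E, F}.
{E}⁺: E→ACF adds A, C, F → {A, C, E, F}.

A, E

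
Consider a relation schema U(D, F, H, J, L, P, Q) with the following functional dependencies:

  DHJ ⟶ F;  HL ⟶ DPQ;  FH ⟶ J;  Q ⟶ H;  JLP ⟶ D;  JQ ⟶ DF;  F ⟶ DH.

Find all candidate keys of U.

{F, L}; {H, J, L}; {J, L, Q}

{F, L}⁺: F→DH adds D, H; HL→DPQ adds P, Q; FH→J adds J → {D, F, H, J, L, P, Q}.
{H, J, L}⁺: HL→DPQ adds D, P, Q; JQ→DF adds F → {D, F, H, J, L, P, Q}.
{J, L, Q}⁺: Q→H adds H; JQ→DF adds D, F; HL→DPQ adds P → {D, F, H, J, L, P, Q}.
Any other superkey contains one of these as a subset, so there are no further candidate keys.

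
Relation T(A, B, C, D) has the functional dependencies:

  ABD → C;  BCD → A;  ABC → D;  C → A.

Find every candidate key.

(B, C); (A, B, D)

Attribute B never appears on the right-hand side of any dependency, so B must belong to every candidate key.
{B}⁺ = {B}, which is not all of the schema, so we must add further attributes.
{B, C}⁺: C→A adds A; ABC→D adds D → {A, B, C, D}.
{A, B, D}⁺: ABD→C adds C → {A, B, C, D}.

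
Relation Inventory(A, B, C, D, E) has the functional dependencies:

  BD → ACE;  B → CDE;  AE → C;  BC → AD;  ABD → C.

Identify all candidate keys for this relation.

{B}⁺: B→CDE adds C, D, E; BC→AD adds A → {A, B, C, D, E}.

(B)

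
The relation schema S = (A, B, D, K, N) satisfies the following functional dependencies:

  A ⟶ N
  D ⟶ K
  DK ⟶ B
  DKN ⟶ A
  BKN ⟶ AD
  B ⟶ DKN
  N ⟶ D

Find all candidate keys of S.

(A), (B), (D), (N)

{A}⁺: A→N adds N; N→D adds D; D→K adds K; DK→B adds B → {A, B, D, K, N}.
{B}⁺: B→DKN adds D, K, N; DKN→A adds A → {A, B, D, K, N}.
{D}⁺: D→K adds K; DK→B adds B; B→DKN adds N; DKN→A adds A → {A, B, D, K, N}.
{N}⁺: N→D adds D; D→K adds K; DK→B adds B; DKN→A adds A → {A, B, D, K, N}.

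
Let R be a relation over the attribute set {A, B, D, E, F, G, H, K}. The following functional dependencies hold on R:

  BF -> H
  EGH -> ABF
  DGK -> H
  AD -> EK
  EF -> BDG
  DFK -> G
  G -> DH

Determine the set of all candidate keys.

AG, EF, EG, ADF

{A, G}⁺: G→DH adds D, H; AD→EK adds E, K; EGH→ABF adds B, F → {A, B, D, E, F, G, H, K}.
{E, F}⁺: EF→BDG adds B, D, G; G→DH adds H; EGH→ABF adds A; AD→EK adds K → {A, B, D, E, F, G, H, K}.
{E, G}⁺: G→DH adds D, H; EGH→ABF adds A, B, F; AD→EK adds K → {A, B, D, E, F, G, H, K}.
{A, D, F}⁺: AD→EK adds E, K; EF→BDG adds B, G; G→DH adds H → {A, B, D, E, F, G, H, K}.
Any other superkey contains one of these as a subset, so there are no further candidate keys.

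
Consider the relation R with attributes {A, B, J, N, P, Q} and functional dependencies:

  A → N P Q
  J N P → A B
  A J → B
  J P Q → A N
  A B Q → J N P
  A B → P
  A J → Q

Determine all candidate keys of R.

{A, B}, {A, J}, {J, N, P}, {J, P, Q}

{A, B}⁺: A→NPQ adds N, P, Q; ABQ→JNP adds J → {A, B, J, N, P, Q}. Minimal: {B}⁺ = {B}; {A}⁺ = {A, N, P, Q} — none reach the full schema.
{A, J}⁺: A→NPQ adds N, P, Q; JNP→AB adds B → {A, B, J, N, P, Q}. Minimal: {J}⁺ = {J}; {A}⁺ = {A, N, P, Q} — none reach the full schema.
{J, N, P}⁺: JNP→AB adds A, B; AJ→Q adds Q → {A, B, J, N, P, Q}. Minimal: {N, P}⁺ = {N, P}; {J, P}⁺ = {J, P}; {J, N}⁺ = {J, N} — none reach the full schema.
{J, P, Q}⁺: JPQ→AN adds A, N; JNP→AB adds B → {A, B, J, N, P, Q}. Minimal: {P, Q}⁺ = {P, Q}; {J, Q}⁺ = {J, Q}; {J, P}⁺ = {J, P} — none reach the full schema.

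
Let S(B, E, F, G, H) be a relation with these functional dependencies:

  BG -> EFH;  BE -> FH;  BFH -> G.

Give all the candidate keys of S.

{B, E}, {B, G}, {B, F, H}

Attribute B never appears on the right-hand side of any dependency, so B must belong to every candidate key.
{B}⁺ = {B}, which is not all of the schema, so we must add further attributes.
{B, E}⁺: BE→FH adds F, H; BFH→G adds G → {B, E, F, G, H}. Minimal: {E}⁺ = {E}; {B}⁺ = {B} — none reach the full schema.
{B, G}⁺: BG→EFH adds E, F, H → {B, E, F, G, H}. Minimal: {G}⁺ = {G}; {B}⁺ = {B} — none reach the full schema.
{B, F, H}⁺: BFH→G adds G; BG→EFH adds E → {B, E, F, G, H}. Minimal: {F, H}⁺ = {F, H}; {B, H}⁺ = {B, H}; {B, F}⁺ = {B, F} — none reach the full schema.
Any other superkey contains one of these as a subset, so there are no further candidate keys.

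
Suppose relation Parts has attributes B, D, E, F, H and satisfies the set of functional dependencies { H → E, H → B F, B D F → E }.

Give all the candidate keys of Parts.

DH

Attributes D, H never appear on any right-hand side, so every candidate key must contain {D, H}.
{D, H}⁺ = {B, D, E, F, H}, which is all of the schema, so {D, H} is the only candidate key.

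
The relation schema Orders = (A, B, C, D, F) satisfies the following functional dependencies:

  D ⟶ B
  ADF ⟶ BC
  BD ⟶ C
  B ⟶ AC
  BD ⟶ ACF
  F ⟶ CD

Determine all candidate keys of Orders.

{D}⁺: D→B adds B; BD→C adds C; B→AC adds A; BD→ACF adds F → {A, B, C, D, F}.
{F}⁺: F→CD adds C, D; D→B adds B; B→AC adds A → {A, B, C, D, F}.
Any other superkey contains one of these as a subset, so there are no further candidate keys.

(D); (F)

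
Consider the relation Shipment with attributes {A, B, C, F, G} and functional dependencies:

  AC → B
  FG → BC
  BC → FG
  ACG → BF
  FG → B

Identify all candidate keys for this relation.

(A, C), (A, F, G)

{A, C}⁺: AC→B adds B; BC→FG adds F, G → {A, B, C, F, G}. Minimal: {C}⁺ = {C}; {A}⁺ = {A} — none reach the full schema.
{A, F, G}⁺: FG→BC adds B, C → {A, B, C, F, G}. Minimal: {F, G}⁺ = {B, C, F, G}; {A, G}⁺ = {A, G}; {A, F}⁺ = {A, F} — none reach the full schema.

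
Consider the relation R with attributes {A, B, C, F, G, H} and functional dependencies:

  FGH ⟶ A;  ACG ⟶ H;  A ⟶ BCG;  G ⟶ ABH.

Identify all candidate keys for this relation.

Attribute F never appears on the right-hand side of any dependency, so F must belong to every candidate key.
{F}⁺ = {F}, which is not all of the schema, so we must add further attributes.
{A, F}⁺: A→BCG adds B, C, G; G→ABH adds H → {A, B, C, F, G, H}. Minimal: {F}⁺ = {F}; {A}⁺ = {A, B, C, G, H} — none reach the full schema.
{F, G}⁺: G→ABH adds A, B, H; A→BCG adds C → {A, B, C, F, G, H}. Minimal: {G}⁺ = {A, B, C, G, H}; {F}⁺ = {F} — none reach the full schema.
Any other superkey contains one of these as a subset, so there are no further candidate keys.

{A, F}; {F, G}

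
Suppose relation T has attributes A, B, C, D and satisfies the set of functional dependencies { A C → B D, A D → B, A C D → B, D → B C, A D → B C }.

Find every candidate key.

{A, C}⁺: AC→BD adds B, D → {A, B, C, D}.
{A, D}⁺: AD→B adds B; D→BC adds C → {A, B, C, D}.

{A, C}, {A, D}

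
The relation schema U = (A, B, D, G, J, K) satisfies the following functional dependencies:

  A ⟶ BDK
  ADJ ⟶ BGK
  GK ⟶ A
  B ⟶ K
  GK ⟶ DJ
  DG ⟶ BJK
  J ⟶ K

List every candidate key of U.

{A, G}⁺: A→BDK adds B, D, K; GK→DJ adds J → {A, B, D, G, J, K}. Minimal: {G}⁺ = {G}; {A}⁺ = {A, B, D, K} — none reach the full schema.
{A, J}⁺: A→BDK adds B, D, K; ADJ→BGK adds G → {A, B, D, G, J, K}. Minimal: {J}⁺ = {J, K}; {A}⁺ = {A, B, D, K} — none reach the full schema.
{B, G}⁺: B→K adds K; GK→DJ adds D, J; GK→A adds A → {A, B, D, G, J, K}. Minimal: {G}⁺ = {G}; {B}⁺ = {B, K} — none reach the full schema.
{D, G}⁺: DG→BJK adds B, J, K; GK→A adds A → {A, B, D, G, J, K}. Minimal: {G}⁺ = {G}; {D}⁺ = {D} — none reach the full schema.
{G, J}⁺: J→K adds K; GK→A adds A; GK→DJ adds D; DG→BJK adds B → {A, B, D, G, J, K}. Minimal: {J}⁺ = {J, K}; {G}⁺ = {G} — none reach the full schema.
{G, K}⁺: GK→A adds A; GK→DJ adds D, J; DG→BJK adds B → {A, B, D, G, J, K}. Minimal: {K}⁺ = {K}; {G}⁺ = {G} — none reach the full schema.

{A, G}, {A, J}, {B, G}, {D, G}, {G, J}, {G, K}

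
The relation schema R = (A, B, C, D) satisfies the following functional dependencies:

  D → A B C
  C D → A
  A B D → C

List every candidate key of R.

Attribute D never appears on the right-hand side of any dependency, so D must belong to every candidate key.
{D}⁺ = {A, B, C, D}, which is all of the schema, so {D} is the only candidate key.

D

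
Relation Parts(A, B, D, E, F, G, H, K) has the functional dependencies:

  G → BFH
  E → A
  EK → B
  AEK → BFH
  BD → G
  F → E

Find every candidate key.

Attributes D, K never appear on any right-hand side, so every candidate key must contain {D, K}.
{D, K}⁺ = {D, K}, which is not all of the schema, so we must add further attributes.
{B, D, K}⁺: BD→G adds G; G→BFH adds F, H; F→E adds E; E→A adds A → {A, B, D, E, F, G, H, K}.
{D, E, K}⁺: E→A adds A; EK→B adds B; AEK→BFH adds F, H; BD→G adds G → {A, B, D, E, F, G, H, K}.
{D, F, K}⁺: F→E adds E; E→A adds A; EK→B adds B; AEK→BFH adds H; BD→G adds G → {A, B, D, E, F, G, H, K}.
{D, G, K}⁺: G→BFH adds B, F, H; F→E adds E; E→A adds A → {A, B, D, E, F, G, H, K}.
Any other superkey contains one of these as a subset, so there are no further candidate keys.

(B, D, K), (D, E, K), (D, F, K), (D, G, K)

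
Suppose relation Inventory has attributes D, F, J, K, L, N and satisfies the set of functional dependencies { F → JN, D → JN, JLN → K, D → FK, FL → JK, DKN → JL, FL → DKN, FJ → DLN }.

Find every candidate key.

{D}⁺: D→JN adds J, N; D→FK adds F, K; DKN→JL adds L → {D, F, J, K, L, N}.
{F}⁺: F→JN adds J, N; FJ→DLN adds D, L; JLN→K adds K → {D, F, J, K, L, N}.
Any other superkey contains one of these as a subset, so there are no further candidate keys.

{D}; {F}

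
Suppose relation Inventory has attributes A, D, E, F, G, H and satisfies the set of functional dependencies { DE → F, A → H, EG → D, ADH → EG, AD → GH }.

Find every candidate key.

{A, D}; {A, E, G}

Attribute A never appears on the right-hand side of any dependency, so A must belong to every candidate key.
{A}⁺ = {A, H}, which is not all of the schema, so we must add further attributes.
{A, D}⁺: A→H adds H; ADH→EG adds E, G; DE→F adds F → {A, D, E, F, G, H}. Minimal: {D}⁺ = {D}; {A}⁺ = {A, H} — none reach the full schema.
{A, E, G}⁺: A→H adds H; EG→D adds D; DE→F adds F → {A, D, E, F, G, H}. Minimal: {E, G}⁺ = {D, E, F, G}; {A, G}⁺ = {A, G, H}; {A, E}⁺ = {A, E, H} — none reach the full schema.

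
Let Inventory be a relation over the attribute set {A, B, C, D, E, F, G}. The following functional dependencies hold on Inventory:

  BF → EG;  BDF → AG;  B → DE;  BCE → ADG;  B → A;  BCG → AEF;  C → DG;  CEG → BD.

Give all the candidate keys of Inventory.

Attribute C never appears on the right-hand side of any dependency, so C must belong to every candidate key.
{C}⁺ = {C, D, G}, which is not all of the schema, so we must add further attributes.
{B, C}⁺: B→DE adds D, E; BCE→ADG adds A, G; BCG→AEF adds F → {A, B, C, D, E, F, G}. Minimal: {C}⁺ = {C, D, G}; {B}⁺ = {A, B, D, E} — none reach the full schema.
{C, E}⁺: C→DG adds D, G; CEG→BD adds B; BCE→ADG adds A; BCG→AEF adds F → {A, B, C, D, E, F, G}. Minimal: {E}⁺ = {E}; {C}⁺ = {C, D, G} — none reach the full schema.

{B, C}; {C, E}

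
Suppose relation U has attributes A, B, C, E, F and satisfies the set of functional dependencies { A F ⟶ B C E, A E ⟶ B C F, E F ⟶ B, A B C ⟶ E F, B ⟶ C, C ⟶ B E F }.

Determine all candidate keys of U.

{A, B}, {A, C}, {A, E}, {A, F}

{A, B}⁺: B→C adds C; C→BEF adds E, F → {A, B, C, E, F}.
{A, C}⁺: C→BEF adds B, E, F → {A, B, C, E, F}.
{A, E}⁺: AE→BCF adds B, C, F → {A, B, C, E, F}.
{A, F}⁺: AF→BCE adds B, C, E → {A, B, C, E, F}.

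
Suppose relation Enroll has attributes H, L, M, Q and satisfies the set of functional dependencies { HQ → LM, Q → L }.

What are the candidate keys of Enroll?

Attributes H, Q never appear on any right-hand side, so every candidate key must contain {H, Q}.
{H, Q}⁺ = {H, L, M, Q}, which is all of the schema, so {H, Q} is the only candidate key.

(H, Q)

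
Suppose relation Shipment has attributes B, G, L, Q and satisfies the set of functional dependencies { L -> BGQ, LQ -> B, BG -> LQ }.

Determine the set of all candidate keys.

{L}⁺: L→BGQ adds B, G, Q → {B, G, L, Q}.
{B, G}⁺: BG→LQ adds L, Q → {B, G, L, Q}. Minimal: {G}⁺ = {G}; {B}⁺ = {B} — none reach the full schema.
Any other superkey contains one of these as a subset, so there are no further candidate keys.

{L}, {B, G}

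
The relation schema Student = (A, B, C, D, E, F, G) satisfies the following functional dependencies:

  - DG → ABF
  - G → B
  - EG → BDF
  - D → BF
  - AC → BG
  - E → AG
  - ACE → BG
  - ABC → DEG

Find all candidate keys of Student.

{A, C}; {C, E}; {C, D, G}

{A, C}⁺: AC→BG adds B, G; ABC→DEG adds D, E; DG→ABF adds F → {A, B, C, D, E, F, G}. Minimal: {C}⁺ = {C}; {A}⁺ = {A} — none reach the full schema.
{C, E}⁺: E→AG adds A, G; ACE→BG adds B; ABC→DEG adds D; DG→ABF adds F → {A, B, C, D, E, F, G}. Minimal: {E}⁺ = {A, B, D, E, F, G}; {C}⁺ = {C} — none reach the full schema.
{C, D, G}⁺: DG→ABF adds A, B, F; ABC→DEG adds E → {A, B, C, D, E, F, G}. Minimal: {D, G}⁺ = {A, B, D, F, G}; {C, G}⁺ = {B, C, G}; {C, D}⁺ = {B, C, D, F} — none reach the full schema.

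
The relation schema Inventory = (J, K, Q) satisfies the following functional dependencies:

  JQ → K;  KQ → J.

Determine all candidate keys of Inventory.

{J, Q}, {K, Q}

Attribute Q never appears on the right-hand side of any dependency, so Q must belong to every candidate key.
{Q}⁺ = {Q}, which is not all of the schema, so we must add further attributes.
{J, Q}⁺: JQ→K adds K → {J, K, Q}.
{K, Q}⁺: KQ→J adds J → {J, K, Q}.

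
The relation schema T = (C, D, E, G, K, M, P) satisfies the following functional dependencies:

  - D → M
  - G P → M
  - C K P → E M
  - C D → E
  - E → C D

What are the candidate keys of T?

Attributes G, K, P never appear on any right-hand side, so every candidate key must contain {G, K, P}.
{G, K, P}⁺ = {G, K, M, P}, which is not all of the schema, so we must add further attributes.
{C, G, K, P}⁺: GP→M adds M; CKP→EM adds E; E→CD adds D → {C, D, E, G, K, M, P}. Minimal: {G, K, P}⁺ = {G, K, M, P}; {C, K, P}⁺ = {C, D, E, K, M, P}; {C, G, P}⁺ = {C, G, M, P}; … — none reach the full schema.
{E, G, K, P}⁺: GP→M adds M; E→CD adds C, D → {C, D, E, G, K, M, P}. Minimal: {G, K, P}⁺ = {G, K, M, P}; {E, K, P}⁺ = {C, D, E, K, M, P}; {E, G, P}⁺ = {C, D, E, G, M, P}; … — none reach the full schema.

(C, G, K, P); (E, G, K, P)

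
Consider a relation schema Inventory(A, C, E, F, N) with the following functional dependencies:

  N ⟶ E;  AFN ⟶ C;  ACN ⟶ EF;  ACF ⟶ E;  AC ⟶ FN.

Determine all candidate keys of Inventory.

Attribute A never appears on the right-hand side of any dependency, so A must belong to every candidate key.
{A}⁺ = {A}, which is not all of the schema, so we must add further attributes.
{A, C}⁺: AC→FN adds F, N; N→E adds E → {A, C, E, F, N}. Minimal: {C}⁺ = {C}; {A}⁺ = {A} — none reach the full schema.
{A, F, N}⁺: N→E adds E; AFN→C adds C → {A, C, E, F, N}. Minimal: {F, N}⁺ = {E, F, N}; {A, N}⁺ = {A, E, N}; {A, F}⁺ = {A, F} — none reach the full schema.

{A, C}; {A, F, N}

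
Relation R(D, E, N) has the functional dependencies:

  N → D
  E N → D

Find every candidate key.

{E, N}

Attributes E, N never appear on any right-hand side, so every candidate key must contain {E, N}.
{E, N}⁺ = {D, E, N}, which is all of the schema, so {E, N} is the only candidate key.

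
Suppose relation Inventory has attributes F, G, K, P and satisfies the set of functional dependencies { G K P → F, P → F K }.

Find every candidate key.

Attributes G, P never appear on any right-hand side, so every candidate key must contain {G, P}.
{G, P}⁺ = {F, G, K, P}, which is all of the schema, so {G, P} is the only candidate key.

{G, P}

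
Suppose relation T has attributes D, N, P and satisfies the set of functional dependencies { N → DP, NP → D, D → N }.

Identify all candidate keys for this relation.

(D); (N)

{D}⁺: D→N adds N; N→DP adds P → {D, N, P}.
{N}⁺: N→DP adds D, P → {D, N, P}.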